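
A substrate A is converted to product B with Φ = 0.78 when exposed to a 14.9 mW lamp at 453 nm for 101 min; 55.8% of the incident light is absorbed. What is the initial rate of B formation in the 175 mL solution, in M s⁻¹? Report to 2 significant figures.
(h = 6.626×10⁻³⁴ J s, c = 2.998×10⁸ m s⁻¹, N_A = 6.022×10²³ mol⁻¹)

Photon energy at 453 nm: hc/λ = (6.626×10⁻³⁴)(2.998×10⁸)/(453×10⁻⁹) = 4.385×10⁻¹⁹ J.
Energy delivered: (14.9 mW)(6060 s) = 90.29 J.
Photons incident: 90.29 / 4.385×10⁻¹⁹ = 2.059×10²⁰, i.e. 2.059×10²⁰/6.022×10²³ = 3.419×10⁻⁴ mol.
Photons absorbed: 0.558 × 3.419×10⁻⁴ = 1.908×10⁻⁴ mol.
Product formed: 0.78 × 1.908×10⁻⁴ = 1.488×10⁻⁴ mol.
Rate: 1.488×10⁻⁴ mol / (6060 s × 0.175 L) = 1.4×10⁻⁷ M s⁻¹.

1.4×10⁻⁷ M s⁻¹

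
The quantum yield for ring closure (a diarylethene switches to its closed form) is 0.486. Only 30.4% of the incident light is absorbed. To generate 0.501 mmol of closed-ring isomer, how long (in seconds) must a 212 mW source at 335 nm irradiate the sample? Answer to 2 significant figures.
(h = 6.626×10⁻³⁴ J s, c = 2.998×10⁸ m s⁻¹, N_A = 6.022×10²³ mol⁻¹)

t ≈ 5700 s

Product: 0.501 mmol = 5.01×10⁻⁴ mol.
Photons that must be absorbed: 5.01×10⁻⁴ / 0.486 = 0.001031 mol.
Incident photons needed: 0.001031 / 0.304 = 0.003391 mol.
Photon energy: hc/λ = 5.930×10⁻¹⁹ J; per mole, 3.571×10⁵ J mol⁻¹.
Energy required: 0.003391 × 3.571×10⁵ = 1211 J.
Time: 1211 J / 0.212 W = 5700 s.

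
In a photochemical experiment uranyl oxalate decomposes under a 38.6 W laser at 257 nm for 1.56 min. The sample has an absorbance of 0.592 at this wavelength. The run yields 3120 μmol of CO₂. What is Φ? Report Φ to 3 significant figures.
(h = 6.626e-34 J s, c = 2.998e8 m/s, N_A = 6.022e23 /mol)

Product: 3120 μmol = 0.00312 mol.
Photon energy at 257 nm: hc/λ = (6.626e-34)(2.998e8)/(257e-9) = 7.729e-19 J.
Energy delivered: (38.6 W)(93.6 s) = 3613 J.
Photons incident: 3613 / 7.729e-19 = 4.675e21, i.e. 4.675e21/6.022e23 = 0.007763 mol.
Fraction absorbed: 1 − 10^(−0.592) = 0.7441.
Photons absorbed: 0.7441 × 0.007763 = 0.005776 mol.
Φ = 0.00312 mol / 0.005776 mol photons = 0.540.

Φ = 0.540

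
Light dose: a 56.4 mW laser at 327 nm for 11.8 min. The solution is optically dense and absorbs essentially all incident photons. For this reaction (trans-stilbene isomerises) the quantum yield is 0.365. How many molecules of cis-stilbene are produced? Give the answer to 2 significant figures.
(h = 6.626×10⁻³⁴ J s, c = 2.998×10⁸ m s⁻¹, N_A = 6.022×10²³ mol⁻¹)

Photon energy at 327 nm: hc/λ = (6.626×10⁻³⁴)(2.998×10⁸)/(327×10⁻⁹) = 6.075×10⁻¹⁹ J.
Energy delivered: (56.4 mW)(708 s) = 39.93 J.
Photons incident: 39.93 / 6.075×10⁻¹⁹ = 6.573×10¹⁹, i.e. 6.573×10¹⁹/6.022×10²³ = 1.091×10⁻⁴ mol.
Product: Φ × n_abs = 0.365 × 1.091×10⁻⁴ = 3.982×10⁻⁵ mol.
As a count: 3.982×10⁻⁵ × 6.022×10²³ = 2.4×10¹⁹.

2.4×10¹⁹ molecules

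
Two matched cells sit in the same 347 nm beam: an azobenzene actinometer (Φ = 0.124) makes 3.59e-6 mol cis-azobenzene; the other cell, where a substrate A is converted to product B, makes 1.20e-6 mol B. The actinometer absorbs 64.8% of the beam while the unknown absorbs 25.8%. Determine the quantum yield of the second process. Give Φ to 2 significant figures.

Photons absorbed by the actinometer: 3.59e-6 / 0.124 = 2.895e-5 mol.
Incident flux: 2.895e-5 / 0.648 = 4.468e-5 einstein.
Absorbed by unknown: 0.258 × 4.468e-5 = 1.153e-5 mol.
Φ(unknown) = 1.20e-6 / 1.153e-5 = 0.10.

Φ = 0.10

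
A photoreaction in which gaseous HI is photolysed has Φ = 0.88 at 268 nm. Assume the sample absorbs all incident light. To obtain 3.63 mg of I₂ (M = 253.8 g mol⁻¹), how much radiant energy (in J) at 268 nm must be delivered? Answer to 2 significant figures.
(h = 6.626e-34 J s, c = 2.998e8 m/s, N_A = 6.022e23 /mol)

Product: 3.63 mg / 253.8 g mol⁻¹ = 1.430e-5 mol.
Photons that must be absorbed: 1.430e-5 / 0.88 = 1.625e-5 mol.
Photon energy: hc/λ = 7.412e-19 J; per mole, 4.464e5 J mol⁻¹.
Energy required: 1.625e-5 × 4.464e5 = 7.3 J.

7.3 J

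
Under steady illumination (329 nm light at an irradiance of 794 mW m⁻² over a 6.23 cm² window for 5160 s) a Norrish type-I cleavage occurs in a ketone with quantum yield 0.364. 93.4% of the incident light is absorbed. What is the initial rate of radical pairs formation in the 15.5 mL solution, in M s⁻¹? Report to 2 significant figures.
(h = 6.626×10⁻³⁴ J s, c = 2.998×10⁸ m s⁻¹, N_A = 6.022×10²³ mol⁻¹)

3.0×10⁻⁸ M s⁻¹

Photon energy at 329 nm: hc/λ = (6.626×10⁻³⁴)(2.998×10⁸)/(329×10⁻⁹) = 6.038×10⁻¹⁹ J.
Energy delivered: (794 mW m⁻²)(6.23×10⁻⁴ m²)(5160 s) = 2.552 J.
Photons incident: 2.552 / 6.038×10⁻¹⁹ = 4.227×10¹⁸, i.e. 4.227×10¹⁸/6.022×10²³ = 7.019×10⁻⁶ mol.
Photons absorbed: 0.934 × 7.019×10⁻⁶ = 6.556×10⁻⁶ mol.
Product formed: 0.364 × 6.556×10⁻⁶ = 2.386×10⁻⁶ mol.
Rate: 2.386×10⁻⁶ mol / (5160 s × 0.0155 L) = 3.0×10⁻⁸ M s⁻¹.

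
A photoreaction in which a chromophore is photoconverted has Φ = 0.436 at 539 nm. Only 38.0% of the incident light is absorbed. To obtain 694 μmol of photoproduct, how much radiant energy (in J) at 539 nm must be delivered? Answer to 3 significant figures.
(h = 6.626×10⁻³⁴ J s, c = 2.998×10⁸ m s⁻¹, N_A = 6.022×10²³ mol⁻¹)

Product: 694 μmol = 6.94×10⁻⁴ mol.
Photons that must be absorbed: 6.94×10⁻⁴ / 0.436 = 0.001592 mol.
Incident photons needed: 0.001592 / 0.380 = 0.004189 mol.
Photon energy: hc/λ = 3.685×10⁻¹⁹ J; per mole, 2.219×10⁵ J mol⁻¹.
Energy required: 0.004189 × 2.219×10⁵ = 930 J.

930 J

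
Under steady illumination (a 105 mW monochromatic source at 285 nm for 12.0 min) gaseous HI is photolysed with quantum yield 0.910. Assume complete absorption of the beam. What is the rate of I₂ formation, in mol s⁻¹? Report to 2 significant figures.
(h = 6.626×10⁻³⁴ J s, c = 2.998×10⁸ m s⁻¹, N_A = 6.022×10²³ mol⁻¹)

Photon energy at 285 nm: hc/λ = (6.626×10⁻³⁴)(2.998×10⁸)/(285×10⁻⁹) = 6.970×10⁻¹⁹ J.
Energy delivered: (105 mW)(720 s) = 75.60 J.
Photons incident: 75.60 / 6.970×10⁻¹⁹ = 1.085×10²⁰, i.e. 1.085×10²⁰/6.022×10²³ = 1.802×10⁻⁴ mol.
Product formed: 0.910 × 1.802×10⁻⁴ = 1.640×10⁻⁴ mol.
Rate: 1.640×10⁻⁴ / 720 s = 2.3×10⁻⁷ mol s⁻¹.

2.3×10⁻⁷ mol s⁻¹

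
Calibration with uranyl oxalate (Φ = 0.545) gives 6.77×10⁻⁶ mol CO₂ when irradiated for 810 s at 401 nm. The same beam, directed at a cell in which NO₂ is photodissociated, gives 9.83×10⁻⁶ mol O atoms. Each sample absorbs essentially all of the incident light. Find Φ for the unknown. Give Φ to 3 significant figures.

Φ = 0.791

Photons absorbed by the actinometer: 6.77×10⁻⁶ / 0.545 = 1.242×10⁻⁵ mol.
Φ(unknown) = 9.83×10⁻⁶ / 1.242×10⁻⁵ = 0.791.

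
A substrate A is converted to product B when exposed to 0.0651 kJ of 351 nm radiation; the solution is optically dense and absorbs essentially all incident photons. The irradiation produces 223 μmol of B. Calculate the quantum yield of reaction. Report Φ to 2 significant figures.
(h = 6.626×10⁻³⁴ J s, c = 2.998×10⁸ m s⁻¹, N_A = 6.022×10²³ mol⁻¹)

Φ = 1.2

Product: 223 μmol = 2.23×10⁻⁴ mol.
Photon energy at 351 nm: hc/λ = (6.626×10⁻³⁴)(2.998×10⁸)/(351×10⁻⁹) = 5.659×10⁻¹⁹ J.
Incident energy: 0.0651 kJ = 65.1 J.
Photons incident: 65.1 / 5.659×10⁻¹⁹ = 1.150×10²⁰, i.e. 1.150×10²⁰/6.022×10²³ = 1.910×10⁻⁴ mol.
Φ = 2.23×10⁻⁴ mol / 1.910×10⁻⁴ mol photons = 1.2.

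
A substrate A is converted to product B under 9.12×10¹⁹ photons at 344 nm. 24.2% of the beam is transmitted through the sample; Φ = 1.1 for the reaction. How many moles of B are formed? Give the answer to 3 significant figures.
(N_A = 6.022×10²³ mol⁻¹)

1.26×10⁻⁴ mol

Moles of photons: 9.12×10¹⁹ / 6.022×10²³ = 1.514×10⁻⁴ mol.
Fraction absorbed: 1 − 24.2/100 = 0.7580.
Photons absorbed: 0.7580 × 1.514×10⁻⁴ = 1.148×10⁻⁴ mol.
Product: Φ × n_abs = 1.1 × 1.148×10⁻⁴ = 1.263×10⁻⁴ mol.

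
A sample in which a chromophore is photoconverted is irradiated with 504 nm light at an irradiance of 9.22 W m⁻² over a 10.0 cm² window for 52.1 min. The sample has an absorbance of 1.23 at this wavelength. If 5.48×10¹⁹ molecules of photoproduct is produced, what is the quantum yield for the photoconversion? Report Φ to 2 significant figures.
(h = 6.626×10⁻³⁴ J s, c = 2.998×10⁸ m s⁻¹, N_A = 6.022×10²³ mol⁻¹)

Φ = 0.80

Product: 5.48×10¹⁹ / 6.022×10²³ = 9.100×10⁻⁵ mol.
Photon energy at 504 nm: hc/λ = (6.626×10⁻³⁴)(2.998×10⁸)/(504×10⁻⁹) = 3.941×10⁻¹⁹ J.
Energy delivered: (9.22 W m⁻²)(10.0×10⁻⁴ m²)(3126 s) = 28.82 J.
Photons incident: 28.82 / 3.941×10⁻¹⁹ = 7.313×10¹⁹, i.e. 7.313×10¹⁹/6.022×10²³ = 1.214×10⁻⁴ mol.
Fraction absorbed: 1 − 10^(−1.23) = 0.9411.
Photons absorbed: 0.9411 × 1.214×10⁻⁴ = 1.142×10⁻⁴ mol.
Φ = 9.100×10⁻⁵ mol / 1.142×10⁻⁴ mol photons = 0.80.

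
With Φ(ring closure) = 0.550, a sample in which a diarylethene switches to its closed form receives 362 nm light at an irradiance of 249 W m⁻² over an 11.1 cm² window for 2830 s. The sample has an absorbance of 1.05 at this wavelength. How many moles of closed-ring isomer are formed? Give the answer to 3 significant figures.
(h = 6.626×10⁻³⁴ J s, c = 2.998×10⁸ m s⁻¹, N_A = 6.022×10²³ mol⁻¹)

Photon energy at 362 nm: hc/λ = (6.626×10⁻³⁴)(2.998×10⁸)/(362×10⁻⁹) = 5.487×10⁻¹⁹ J.
Energy delivered: (249 W m⁻²)(11.1×10⁻⁴ m²)(2830 s) = 782.2 J.
Photons incident: 782.2 / 5.487×10⁻¹⁹ = 1.426×10²¹, i.e. 1.426×10²¹/6.022×10²³ = 0.002368 mol.
Fraction absorbed: 1 − 10^(−1.05) = 0.9109.
Photons absorbed: 0.9109 × 0.002368 = 0.002157 mol.
Product: Φ × n_abs = 0.550 × 0.002157 = 0.001186 mol.

0.00119 mol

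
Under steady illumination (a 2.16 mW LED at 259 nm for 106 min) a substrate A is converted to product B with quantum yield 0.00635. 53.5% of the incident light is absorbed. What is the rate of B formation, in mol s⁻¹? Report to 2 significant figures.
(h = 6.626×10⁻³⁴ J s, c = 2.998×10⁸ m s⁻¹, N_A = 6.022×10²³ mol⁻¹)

Photon energy at 259 nm: hc/λ = (6.626×10⁻³⁴)(2.998×10⁸)/(259×10⁻⁹) = 7.670×10⁻¹⁹ J.
Energy delivered: (2.16 mW)(6360 s) = 13.74 J.
Photons incident: 13.74 / 7.670×10⁻¹⁹ = 1.791×10¹⁹, i.e. 1.791×10¹⁹/6.022×10²³ = 2.974×10⁻⁵ mol.
Photons absorbed: 0.535 × 2.974×10⁻⁵ = 1.591×10⁻⁵ mol.
Product formed: 0.00635 × 1.591×10⁻⁵ = 1.010×10⁻⁷ mol.
Rate: 1.010×10⁻⁷ / 6360 s = 1.6×10⁻¹¹ mol s⁻¹.

1.6×10⁻¹¹ mol s⁻¹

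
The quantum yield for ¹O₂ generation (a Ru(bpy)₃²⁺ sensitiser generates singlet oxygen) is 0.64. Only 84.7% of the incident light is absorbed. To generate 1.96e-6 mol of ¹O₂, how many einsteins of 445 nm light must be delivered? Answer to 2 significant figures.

3.6e-6 einstein

Photons that must be absorbed: 1.96e-6 / 0.64 = 3.063e-6 mol.
Incident photons needed: 3.063e-6 / 0.847 = 3.616e-6 mol.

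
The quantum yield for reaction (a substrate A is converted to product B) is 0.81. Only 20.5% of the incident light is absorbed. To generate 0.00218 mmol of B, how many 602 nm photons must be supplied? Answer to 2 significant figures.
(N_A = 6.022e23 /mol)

Product: 0.00218 mmol = 2.18e-6 mol.
Photons that must be absorbed: 2.18e-6 / 0.81 = 2.691e-6 mol.
Incident photons needed: 2.691e-6 / 0.205 = 1.313e-5 mol.
Photon count: 1.313e-5 × 6.022e23 = 7.9e18.

7.9e18 photons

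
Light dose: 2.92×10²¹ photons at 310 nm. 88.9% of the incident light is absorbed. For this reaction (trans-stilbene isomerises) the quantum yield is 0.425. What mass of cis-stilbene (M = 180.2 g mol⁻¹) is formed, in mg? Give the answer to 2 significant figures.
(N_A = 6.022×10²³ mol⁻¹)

330 mg

Moles of photons: 2.92×10²¹ / 6.022×10²³ = 0.004849 mol.
Photons absorbed: 0.889 × 0.004849 = 0.004311 mol.
Product: Φ × n_abs = 0.425 × 0.004311 = 0.001832 mol.
Mass: 0.001832 × 180.2 = 0.3301 g = 330 mg.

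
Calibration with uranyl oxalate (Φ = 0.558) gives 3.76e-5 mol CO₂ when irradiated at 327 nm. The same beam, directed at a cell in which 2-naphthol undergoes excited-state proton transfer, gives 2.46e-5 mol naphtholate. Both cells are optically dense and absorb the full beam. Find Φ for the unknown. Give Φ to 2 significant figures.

Photons absorbed by the actinometer: 3.76e-5 / 0.558 = 6.738e-5 mol.
Φ(unknown) = 2.46e-5 / 6.738e-5 = 0.37.

Φ = 0.37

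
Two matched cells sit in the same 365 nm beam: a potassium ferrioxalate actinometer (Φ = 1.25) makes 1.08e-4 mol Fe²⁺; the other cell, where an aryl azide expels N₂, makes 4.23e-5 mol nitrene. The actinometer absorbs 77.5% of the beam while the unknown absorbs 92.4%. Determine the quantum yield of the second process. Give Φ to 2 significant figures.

Photons absorbed by the actinometer: 1.08e-4 / 1.25 = 8.640e-5 mol.
Incident flux: 8.640e-5 / 0.775 = 1.115e-4 einstein.
Absorbed by unknown: 0.924 × 1.115e-4 = 1.030e-4 mol.
Φ(unknown) = 4.23e-5 / 1.030e-4 = 0.41.

Φ = 0.41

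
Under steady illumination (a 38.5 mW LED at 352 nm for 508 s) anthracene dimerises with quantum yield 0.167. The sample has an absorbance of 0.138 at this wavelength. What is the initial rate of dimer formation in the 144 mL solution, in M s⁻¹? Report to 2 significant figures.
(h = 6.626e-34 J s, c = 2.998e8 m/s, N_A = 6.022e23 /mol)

Photon energy at 352 nm: hc/λ = (6.626e-34)(2.998e8)/(352e-9) = 5.643e-19 J.
Energy delivered: (38.5 mW)(508 s) = 19.56 J.
Photons incident: 19.56 / 5.643e-19 = 3.466e19, i.e. 3.466e19/6.022e23 = 5.756e-5 mol.
Fraction absorbed: 1 − 10^(−0.138) = 0.2722.
Photons absorbed: 0.2722 × 5.756e-5 = 1.567e-5 mol.
Product formed: 0.167 × 1.567e-5 = 2.617e-6 mol.
Rate: 2.617e-6 mol / (508 s × 0.144 L) = 3.6e-8 M s⁻¹.

3.6e-8 M s⁻¹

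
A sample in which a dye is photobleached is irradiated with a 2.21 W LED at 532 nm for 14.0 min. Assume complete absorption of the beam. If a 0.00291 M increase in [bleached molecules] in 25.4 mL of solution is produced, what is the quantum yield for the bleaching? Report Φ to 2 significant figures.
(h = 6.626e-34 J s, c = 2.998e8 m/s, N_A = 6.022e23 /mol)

Φ = 0.0090

Product: (0.00291 M)(0.0254 L) = 7.391e-5 mol.
Photon energy at 532 nm: hc/λ = (6.626e-34)(2.998e8)/(532e-9) = 3.734e-19 J.
Energy delivered: (2.21 W)(840 s) = 1856 J.
Photons incident: 1856 / 3.734e-19 = 4.971e21, i.e. 4.971e21/6.022e23 = 0.008255 mol.
Φ = 7.391e-5 mol / 0.008255 mol photons = 0.0090.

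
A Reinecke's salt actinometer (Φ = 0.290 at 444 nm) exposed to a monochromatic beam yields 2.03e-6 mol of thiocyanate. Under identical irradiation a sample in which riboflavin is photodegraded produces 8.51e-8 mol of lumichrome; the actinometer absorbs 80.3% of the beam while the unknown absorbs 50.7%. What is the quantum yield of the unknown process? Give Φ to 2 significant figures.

Photons absorbed by the actinometer: 2.03e-6 / 0.290 = 7.000e-6 mol.
Incident flux: 7.000e-6 / 0.803 = 8.717e-6 einstein.
Absorbed by unknown: 0.507 × 8.717e-6 = 4.420e-6 mol.
Φ(unknown) = 8.51e-8 / 4.420e-6 = 0.019.

Φ = 0.019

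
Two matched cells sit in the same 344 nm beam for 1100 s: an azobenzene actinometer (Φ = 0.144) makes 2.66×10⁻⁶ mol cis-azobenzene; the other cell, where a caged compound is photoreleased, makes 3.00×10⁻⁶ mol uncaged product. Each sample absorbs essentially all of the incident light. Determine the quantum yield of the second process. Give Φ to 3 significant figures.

Φ = 0.162

Photons absorbed by the actinometer: 2.66×10⁻⁶ / 0.144 = 1.847×10⁻⁵ mol.
Φ(unknown) = 3.00×10⁻⁶ / 1.847×10⁻⁵ = 0.162.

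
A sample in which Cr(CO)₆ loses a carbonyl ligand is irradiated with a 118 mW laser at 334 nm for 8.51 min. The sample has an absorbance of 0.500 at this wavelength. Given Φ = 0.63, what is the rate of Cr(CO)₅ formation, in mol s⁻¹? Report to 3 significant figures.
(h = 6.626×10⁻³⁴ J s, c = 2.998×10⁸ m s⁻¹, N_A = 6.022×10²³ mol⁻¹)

1.42×10⁻⁷ mol s⁻¹

Photon energy at 334 nm: hc/λ = (6.626×10⁻³⁴)(2.998×10⁸)/(334×10⁻⁹) = 5.948×10⁻¹⁹ J.
Energy delivered: (118 mW)(510.6 s) = 60.25 J.
Photons incident: 60.25 / 5.948×10⁻¹⁹ = 1.013×10²⁰, i.e. 1.013×10²⁰/6.022×10²³ = 1.682×10⁻⁴ mol.
Fraction absorbed: 1 − 10^(−0.500) = 0.6838.
Photons absorbed: 0.6838 × 1.682×10⁻⁴ = 1.150×10⁻⁴ mol.
Product formed: 0.63 × 1.150×10⁻⁴ = 7.245×10⁻⁵ mol.
Rate: 7.245×10⁻⁵ / 510.6 s = 1.42×10⁻⁷ mol s⁻¹.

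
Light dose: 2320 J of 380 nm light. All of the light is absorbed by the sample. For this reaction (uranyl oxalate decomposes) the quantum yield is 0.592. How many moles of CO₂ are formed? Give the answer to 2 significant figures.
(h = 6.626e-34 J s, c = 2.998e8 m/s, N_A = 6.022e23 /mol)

0.0044 mol

Photon energy at 380 nm: hc/λ = (6.626e-34)(2.998e8)/(380e-9) = 5.228e-19 J.
Photons incident: 2320 / 5.228e-19 = 4.438e21, i.e. 4.438e21/6.022e23 = 0.007370 mol.
Product: Φ × n_abs = 0.592 × 0.007370 = 0.004363 mol.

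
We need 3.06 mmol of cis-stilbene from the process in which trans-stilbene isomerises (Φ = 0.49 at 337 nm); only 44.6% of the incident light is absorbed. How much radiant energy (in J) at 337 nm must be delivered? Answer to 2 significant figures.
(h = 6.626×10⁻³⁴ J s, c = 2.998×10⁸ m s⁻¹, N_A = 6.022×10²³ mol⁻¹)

5000 J

Product: 3.06 mmol = 0.00306 mol.
Photons that must be absorbed: 0.00306 / 0.49 = 0.006245 mol.
Incident photons needed: 0.006245 / 0.446 = 0.01400 mol.
Photon energy: hc/λ = 5.895×10⁻¹⁹ J; per mole, 3.550×10⁵ J mol⁻¹.
Energy required: 0.01400 × 3.550×10⁵ = 5000 J.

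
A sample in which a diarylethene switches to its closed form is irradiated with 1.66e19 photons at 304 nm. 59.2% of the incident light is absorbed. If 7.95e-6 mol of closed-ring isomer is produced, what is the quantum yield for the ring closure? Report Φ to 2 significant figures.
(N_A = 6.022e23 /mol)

Φ = 0.49

Moles of photons: 1.66e19 / 6.022e23 = 2.757e-5 mol.
Photons absorbed: 0.592 × 2.757e-5 = 1.632e-5 mol.
Φ = 7.95e-6 mol / 1.632e-5 mol photons = 0.49.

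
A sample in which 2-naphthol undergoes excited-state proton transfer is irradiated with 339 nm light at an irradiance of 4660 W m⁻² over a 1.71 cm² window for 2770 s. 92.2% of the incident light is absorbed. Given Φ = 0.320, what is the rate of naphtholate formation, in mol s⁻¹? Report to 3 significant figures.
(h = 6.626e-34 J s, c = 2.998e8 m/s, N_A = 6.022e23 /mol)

Photon energy at 339 nm: hc/λ = (6.626e-34)(2.998e8)/(339e-9) = 5.860e-19 J.
Energy delivered: (4660 W m⁻²)(1.71e-4 m²)(2770 s) = 2207 J.
Photons incident: 2207 / 5.860e-19 = 3.766e21, i.e. 3.766e21/6.022e23 = 0.006254 mol.
Photons absorbed: 0.922 × 0.006254 = 0.005766 mol.
Product formed: 0.320 × 0.005766 = 0.001845 mol.
Rate: 0.001845 / 2770 s = 6.66e-7 mol s⁻¹.

6.66e-7 mol s⁻¹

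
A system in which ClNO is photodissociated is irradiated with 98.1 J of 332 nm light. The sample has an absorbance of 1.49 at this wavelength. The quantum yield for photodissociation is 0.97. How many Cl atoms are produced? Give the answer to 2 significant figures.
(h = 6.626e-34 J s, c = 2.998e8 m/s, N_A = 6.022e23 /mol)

1.5e20 atoms

Photon energy at 332 nm: hc/λ = (6.626e-34)(2.998e8)/(332e-9) = 5.983e-19 J.
Photons incident: 98.1 / 5.983e-19 = 1.640e20, i.e. 1.640e20/6.022e23 = 2.723e-4 mol.
Fraction absorbed: 1 − 10^(−1.49) = 0.9676.
Photons absorbed: 0.9676 × 2.723e-4 = 2.635e-4 mol.
Product: Φ × n_abs = 0.97 × 2.635e-4 = 2.556e-4 mol.
As a count: 2.556e-4 × 6.022e23 = 1.5e20.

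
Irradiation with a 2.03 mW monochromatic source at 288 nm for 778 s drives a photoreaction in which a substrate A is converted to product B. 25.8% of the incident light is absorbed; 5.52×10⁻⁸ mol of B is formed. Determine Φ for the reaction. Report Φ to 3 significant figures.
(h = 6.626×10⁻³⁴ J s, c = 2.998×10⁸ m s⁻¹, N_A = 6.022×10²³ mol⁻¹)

Φ = 0.0563

Photon energy at 288 nm: hc/λ = (6.626×10⁻³⁴)(2.998×10⁸)/(288×10⁻⁹) = 6.897×10⁻¹⁹ J.
Energy delivered: (2.03 mW)(778 s) = 1.579 J.
Photons incident: 1.579 / 6.897×10⁻¹⁹ = 2.289×10¹⁸, i.e. 2.289×10¹⁸/6.022×10²³ = 3.801×10⁻⁶ mol.
Photons absorbed: 0.258 × 3.801×10⁻⁶ = 9.807×10⁻⁷ mol.
Φ = 5.52×10⁻⁸ mol / 9.807×10⁻⁷ mol photons = 0.0563.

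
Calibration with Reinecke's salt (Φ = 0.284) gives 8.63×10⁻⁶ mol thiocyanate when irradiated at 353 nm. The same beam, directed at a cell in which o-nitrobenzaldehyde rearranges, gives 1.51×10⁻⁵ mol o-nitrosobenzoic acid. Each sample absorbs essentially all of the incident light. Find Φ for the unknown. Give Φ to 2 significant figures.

Photons absorbed by the actinometer: 8.63×10⁻⁶ / 0.284 = 3.039×10⁻⁵ mol.
Φ(unknown) = 1.51×10⁻⁵ / 3.039×10⁻⁵ = 0.50.

Φ = 0.50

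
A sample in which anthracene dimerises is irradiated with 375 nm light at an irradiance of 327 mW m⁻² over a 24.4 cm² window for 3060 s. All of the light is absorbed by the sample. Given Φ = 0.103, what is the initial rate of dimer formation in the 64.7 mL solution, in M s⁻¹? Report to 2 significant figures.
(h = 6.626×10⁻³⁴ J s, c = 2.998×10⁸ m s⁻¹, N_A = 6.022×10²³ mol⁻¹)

Photon energy at 375 nm: hc/λ = (6.626×10⁻³⁴)(2.998×10⁸)/(375×10⁻⁹) = 5.297×10⁻¹⁹ J.
Energy delivered: (327 mW m⁻²)(24.4×10⁻⁴ m²)(3060 s) = 2.442 J.
Photons incident: 2.442 / 5.297×10⁻¹⁹ = 4.610×10¹⁸, i.e. 4.610×10¹⁸/6.022×10²³ = 7.655×10⁻⁶ mol.
Product formed: 0.103 × 7.655×10⁻⁶ = 7.885×10⁻⁷ mol.
Rate: 7.885×10⁻⁷ mol / (3060 s × 0.0647 L) = 4.0×10⁻⁹ M s⁻¹.

4.0×10⁻⁹ M s⁻¹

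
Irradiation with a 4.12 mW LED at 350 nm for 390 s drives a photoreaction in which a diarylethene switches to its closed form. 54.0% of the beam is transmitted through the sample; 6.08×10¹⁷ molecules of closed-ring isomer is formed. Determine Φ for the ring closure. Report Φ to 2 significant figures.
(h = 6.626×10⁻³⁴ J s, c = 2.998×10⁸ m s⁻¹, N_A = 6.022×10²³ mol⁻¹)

Product: 6.08×10¹⁷ / 6.022×10²³ = 1.010×10⁻⁶ mol.
Photon energy at 350 nm: hc/λ = (6.626×10⁻³⁴)(2.998×10⁸)/(350×10⁻⁹) = 5.676×10⁻¹⁹ J.
Energy delivered: (4.12 mW)(390 s) = 1.607 J.
Photons incident: 1.607 / 5.676×10⁻¹⁹ = 2.831×10¹⁸, i.e. 2.831×10¹⁸/6.022×10²³ = 4.701×10⁻⁶ mol.
Fraction absorbed: 1 − 54.0/100 = 0.4600.
Photons absorbed: 0.4600 × 4.701×10⁻⁶ = 2.162×10⁻⁶ mol.
Φ = 1.010×10⁻⁶ mol / 2.162×10⁻⁶ mol photons = 0.47.

Φ = 0.47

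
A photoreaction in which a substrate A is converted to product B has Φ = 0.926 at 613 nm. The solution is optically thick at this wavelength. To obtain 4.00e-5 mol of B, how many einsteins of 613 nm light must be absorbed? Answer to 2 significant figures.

4.3e-5 einstein

Photons that must be absorbed: 4.00e-5 / 0.926 = 4.320e-5 mol.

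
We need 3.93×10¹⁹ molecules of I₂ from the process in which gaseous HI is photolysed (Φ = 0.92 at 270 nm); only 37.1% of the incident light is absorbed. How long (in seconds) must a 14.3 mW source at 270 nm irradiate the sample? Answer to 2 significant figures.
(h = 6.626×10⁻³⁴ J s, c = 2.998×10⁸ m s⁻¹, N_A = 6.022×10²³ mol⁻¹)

Product: 3.93×10¹⁹ / 6.022×10²³ = 6.526×10⁻⁵ mol.
Photons that must be absorbed: 6.526×10⁻⁵ / 0.92 = 7.093×10⁻⁵ mol.
Incident photons needed: 7.093×10⁻⁵ / 0.371 = 1.912×10⁻⁴ mol.
Photon energy: hc/λ = 7.357×10⁻¹⁹ J; per mole, 4.430×10⁵ J mol⁻¹.
Energy required: 1.912×10⁻⁴ × 4.430×10⁵ = 84.70 J.
Time: 84.70 J / 0.0143 W = 5900 s.

t ≈ 5900 s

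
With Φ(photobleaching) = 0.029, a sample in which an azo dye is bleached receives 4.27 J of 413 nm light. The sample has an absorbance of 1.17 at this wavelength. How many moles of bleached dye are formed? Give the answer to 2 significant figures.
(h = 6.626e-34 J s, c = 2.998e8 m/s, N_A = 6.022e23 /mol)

Photon energy at 413 nm: hc/λ = (6.626e-34)(2.998e8)/(413e-9) = 4.810e-19 J.
Photons incident: 4.27 / 4.810e-19 = 8.877e18, i.e. 8.877e18/6.022e23 = 1.474e-5 mol.
Fraction absorbed: 1 − 10^(−1.17) = 0.9324.
Photons absorbed: 0.9324 × 1.474e-5 = 1.374e-5 mol.
Product: Φ × n_abs = 0.029 × 1.374e-5 = 3.985e-7 mol.

4.0e-7 mol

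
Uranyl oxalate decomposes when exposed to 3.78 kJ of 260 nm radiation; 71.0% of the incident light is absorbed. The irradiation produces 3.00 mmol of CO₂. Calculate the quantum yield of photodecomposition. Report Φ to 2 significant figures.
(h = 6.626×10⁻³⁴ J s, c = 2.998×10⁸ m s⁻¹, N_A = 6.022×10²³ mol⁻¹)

Product: 3.00 mmol = 0.00300 mol.
Photon energy at 260 nm: hc/λ = (6.626×10⁻³⁴)(2.998×10⁸)/(260×10⁻⁹) = 7.640×10⁻¹⁹ J.
Incident energy: 3.78 kJ = 3780 J.
Photons incident: 3780 / 7.640×10⁻¹⁹ = 4.948×10²¹, i.e. 4.948×10²¹/6.022×10²³ = 0.008217 mol.
Photons absorbed: 0.710 × 0.008217 = 0.005834 mol.
Φ = 0.00300 mol / 0.005834 mol photons = 0.51.

Φ = 0.51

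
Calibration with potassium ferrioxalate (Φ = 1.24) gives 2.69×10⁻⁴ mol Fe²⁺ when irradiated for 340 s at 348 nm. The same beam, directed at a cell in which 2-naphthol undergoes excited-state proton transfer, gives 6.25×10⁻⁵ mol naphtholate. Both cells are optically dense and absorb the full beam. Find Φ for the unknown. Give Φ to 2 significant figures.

Photons absorbed by the actinometer: 2.69×10⁻⁴ / 1.24 = 2.169×10⁻⁴ mol.
Φ(unknown) = 6.25×10⁻⁵ / 2.169×10⁻⁴ = 0.29.

Φ = 0.29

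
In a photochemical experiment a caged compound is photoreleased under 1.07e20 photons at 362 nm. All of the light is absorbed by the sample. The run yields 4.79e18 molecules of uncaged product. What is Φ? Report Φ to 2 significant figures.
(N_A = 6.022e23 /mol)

Product: 4.79e18 / 6.022e23 = 7.954e-6 mol.
Moles of photons: 1.07e20 / 6.022e23 = 1.777e-4 mol.
Φ = 7.954e-6 mol / 1.777e-4 mol photons = 0.045.

Φ = 0.045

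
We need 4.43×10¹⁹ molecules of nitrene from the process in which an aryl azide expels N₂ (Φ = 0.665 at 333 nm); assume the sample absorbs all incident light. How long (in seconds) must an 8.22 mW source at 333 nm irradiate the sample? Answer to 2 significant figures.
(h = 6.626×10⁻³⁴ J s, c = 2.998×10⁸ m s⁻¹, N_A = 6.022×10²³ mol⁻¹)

Product: 4.43×10¹⁹ / 6.022×10²³ = 7.356×10⁻⁵ mol.
Photons that must be absorbed: 7.356×10⁻⁵ / 0.665 = 1.106×10⁻⁴ mol.
Photon energy: hc/λ = 5.965×10⁻¹⁹ J; per mole, 3.592×10⁵ J mol⁻¹.
Energy required: 1.106×10⁻⁴ × 3.592×10⁵ = 39.73 J.
Time: 39.73 J / 0.00822 W = 4800 s.

t ≈ 4800 s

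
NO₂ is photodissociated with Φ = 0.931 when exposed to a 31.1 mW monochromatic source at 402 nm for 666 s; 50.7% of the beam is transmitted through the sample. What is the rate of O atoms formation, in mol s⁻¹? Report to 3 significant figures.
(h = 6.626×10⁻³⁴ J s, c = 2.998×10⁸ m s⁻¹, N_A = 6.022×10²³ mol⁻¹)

4.80×10⁻⁸ mol s⁻¹

Photon energy at 402 nm: hc/λ = (6.626×10⁻³⁴)(2.998×10⁸)/(402×10⁻⁹) = 4.941×10⁻¹⁹ J.
Energy delivered: (31.1 mW)(666 s) = 20.71 J.
Photons incident: 20.71 / 4.941×10⁻¹⁹ = 4.191×10¹⁹, i.e. 4.191×10¹⁹/6.022×10²³ = 6.959×10⁻⁵ mol.
Fraction absorbed: 1 − 50.7/100 = 0.4930.
Photons absorbed: 0.4930 × 6.959×10⁻⁵ = 3.431×10⁻⁵ mol.
Product formed: 0.931 × 3.431×10⁻⁵ = 3.194×10⁻⁵ mol.
Rate: 3.194×10⁻⁵ / 666 s = 4.80×10⁻⁸ mol s⁻¹.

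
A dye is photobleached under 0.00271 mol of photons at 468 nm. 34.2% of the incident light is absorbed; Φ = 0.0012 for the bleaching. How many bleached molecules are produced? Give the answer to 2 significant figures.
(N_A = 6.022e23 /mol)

Photons absorbed: 0.342 × 0.00271 = 9.268e-4 mol.
Product: Φ × n_abs = 0.0012 × 9.268e-4 = 1.112e-6 mol.
As a count: 1.112e-6 × 6.022e23 = 6.7e17.

6.7e17 bleached molecules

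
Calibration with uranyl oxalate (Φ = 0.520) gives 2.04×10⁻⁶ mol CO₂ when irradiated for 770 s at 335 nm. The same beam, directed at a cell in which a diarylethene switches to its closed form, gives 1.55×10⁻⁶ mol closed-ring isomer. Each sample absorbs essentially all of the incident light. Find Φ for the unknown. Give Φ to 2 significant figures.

Photons absorbed by the actinometer: 2.04×10⁻⁶ / 0.520 = 3.923×10⁻⁶ mol.
Φ(unknown) = 1.55×10⁻⁶ / 3.923×10⁻⁶ = 0.40.

Φ = 0.40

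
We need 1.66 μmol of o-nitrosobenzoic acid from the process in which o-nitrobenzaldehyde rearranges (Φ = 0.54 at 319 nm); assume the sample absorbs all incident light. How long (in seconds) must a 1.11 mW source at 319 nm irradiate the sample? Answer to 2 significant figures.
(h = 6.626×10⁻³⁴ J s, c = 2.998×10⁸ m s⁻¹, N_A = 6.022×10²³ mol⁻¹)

t ≈ 1000 s

Product: 1.66 μmol = 1.66×10⁻⁶ mol.
Photons that must be absorbed: 1.66×10⁻⁶ / 0.54 = 3.074×10⁻⁶ mol.
Photon energy: hc/λ = 6.227×10⁻¹⁹ J; per mole, 3.750×10⁵ J mol⁻¹.
Energy required: 3.074×10⁻⁶ × 3.750×10⁵ = 1.153 J.
Time: 1.153 J / 0.00111 W = 1000 s.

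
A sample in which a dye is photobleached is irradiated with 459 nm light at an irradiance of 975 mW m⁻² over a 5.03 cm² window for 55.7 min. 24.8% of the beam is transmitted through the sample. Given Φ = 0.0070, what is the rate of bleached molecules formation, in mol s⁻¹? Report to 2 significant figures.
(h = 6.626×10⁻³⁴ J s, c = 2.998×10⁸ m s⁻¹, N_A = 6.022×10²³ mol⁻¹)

9.9×10⁻¹² mol s⁻¹

Photon energy at 459 nm: hc/λ = (6.626×10⁻³⁴)(2.998×10⁸)/(459×10⁻⁹) = 4.328×10⁻¹⁹ J.
Energy delivered: (975 mW m⁻²)(5.03×10⁻⁴ m²)(3342 s) = 1.639 J.
Photons incident: 1.639 / 4.328×10⁻¹⁹ = 3.787×10¹⁸, i.e. 3.787×10¹⁸/6.022×10²³ = 6.289×10⁻⁶ mol.
Fraction absorbed: 1 − 24.8/100 = 0.7520.
Photons absorbed: 0.7520 × 6.289×10⁻⁶ = 4.729×10⁻⁶ mol.
Product formed: 0.0070 × 4.729×10⁻⁶ = 3.310×10⁻⁸ mol.
Rate: 3.310×10⁻⁸ / 3342 s = 9.9×10⁻¹² mol s⁻¹.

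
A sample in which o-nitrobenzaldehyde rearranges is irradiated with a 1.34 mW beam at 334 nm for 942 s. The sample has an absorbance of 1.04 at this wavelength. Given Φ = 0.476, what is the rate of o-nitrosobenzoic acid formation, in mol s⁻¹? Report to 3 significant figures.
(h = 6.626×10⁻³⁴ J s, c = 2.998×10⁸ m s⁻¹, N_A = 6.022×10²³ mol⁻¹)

1.62×10⁻⁹ mol s⁻¹

Photon energy at 334 nm: hc/λ = (6.626×10⁻³⁴)(2.998×10⁸)/(334×10⁻⁹) = 5.948×10⁻¹⁹ J.
Energy delivered: (1.34 mW)(942 s) = 1.262 J.
Photons incident: 1.262 / 5.948×10⁻¹⁹ = 2.122×10¹⁸, i.e. 2.122×10¹⁸/6.022×10²³ = 3.524×10⁻⁶ mol.
Fraction absorbed: 1 − 10^(−1.04) = 0.9088.
Photons absorbed: 0.9088 × 3.524×10⁻⁶ = 3.203×10⁻⁶ mol.
Product formed: 0.476 × 3.203×10⁻⁶ = 1.525×10⁻⁶ mol.
Rate: 1.525×10⁻⁶ / 942 s = 1.62×10⁻⁹ mol s⁻¹.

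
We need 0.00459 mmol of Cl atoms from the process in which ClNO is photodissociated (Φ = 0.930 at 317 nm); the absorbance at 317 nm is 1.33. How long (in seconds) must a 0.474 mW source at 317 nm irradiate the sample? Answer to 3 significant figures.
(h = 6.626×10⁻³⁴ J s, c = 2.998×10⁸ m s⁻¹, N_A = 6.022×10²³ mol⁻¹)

t ≈ 4120 s

Product: 0.00459 mmol = 4.59×10⁻⁶ mol.
Photons that must be absorbed: 4.59×10⁻⁶ / 0.930 = 4.935×10⁻⁶ mol.
Fraction absorbed: 1 − 10^(−1.33) = 0.9532.
Incident photons needed: 4.935×10⁻⁶ / 0.9532 = 5.177×10⁻⁶ mol.
Photon energy: hc/λ = 6.266×10⁻¹⁹ J; per mole, 3.773×10⁵ J mol⁻¹.
Energy required: 5.177×10⁻⁶ × 3.773×10⁵ = 1.953 J.
Time: 1.953 J / 0.000474 W = 4120 s.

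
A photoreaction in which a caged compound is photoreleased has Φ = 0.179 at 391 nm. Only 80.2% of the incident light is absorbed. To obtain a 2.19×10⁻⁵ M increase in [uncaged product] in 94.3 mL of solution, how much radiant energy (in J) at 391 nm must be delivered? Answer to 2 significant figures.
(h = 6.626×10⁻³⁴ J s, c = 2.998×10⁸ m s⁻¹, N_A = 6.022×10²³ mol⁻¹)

Product: (2.19×10⁻⁵ M)(0.0943 L) = 2.065×10⁻⁶ mol.
Photons that must be absorbed: 2.065×10⁻⁶ / 0.179 = 1.154×10⁻⁵ mol.
Incident photons needed: 1.154×10⁻⁵ / 0.802 = 1.439×10⁻⁵ mol.
Photon energy: hc/λ = 5.080×10⁻¹⁹ J; per mole, 3.059×10⁵ J mol⁻¹.
Energy required: 1.439×10⁻⁵ × 3.059×10⁵ = 4.4 J.

4.4 J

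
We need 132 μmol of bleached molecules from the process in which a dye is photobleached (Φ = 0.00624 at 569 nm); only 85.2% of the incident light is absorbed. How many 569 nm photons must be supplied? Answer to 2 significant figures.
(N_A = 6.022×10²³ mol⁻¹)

Product: 132 μmol = 1.32×10⁻⁴ mol.
Photons that must be absorbed: 1.32×10⁻⁴ / 0.00624 = 0.02115 mol.
Incident photons needed: 0.02115 / 0.852 = 0.02482 mol.
Photon count: 0.02482 × 6.022×10²³ = 1.5×10²².

1.5×10²² photons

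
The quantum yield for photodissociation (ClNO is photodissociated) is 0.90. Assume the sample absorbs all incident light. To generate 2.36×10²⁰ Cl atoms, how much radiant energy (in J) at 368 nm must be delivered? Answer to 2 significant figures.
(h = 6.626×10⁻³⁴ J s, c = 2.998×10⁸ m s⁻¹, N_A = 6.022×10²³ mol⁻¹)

Product: 2.36×10²⁰ / 6.022×10²³ = 3.919×10⁻⁴ mol.
Photons that must be absorbed: 3.919×10⁻⁴ / 0.90 = 4.354×10⁻⁴ mol.
Photon energy: hc/λ = 5.398×10⁻¹⁹ J; per mole, 3.251×10⁵ J mol⁻¹.
Energy required: 4.354×10⁻⁴ × 3.251×10⁵ = 140 J.

140 J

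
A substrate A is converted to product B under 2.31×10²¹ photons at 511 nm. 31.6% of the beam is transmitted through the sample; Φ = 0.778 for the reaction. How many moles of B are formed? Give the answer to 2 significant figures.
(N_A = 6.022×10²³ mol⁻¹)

0.0020 mol

Moles of photons: 2.31×10²¹ / 6.022×10²³ = 0.003836 mol.
Fraction absorbed: 1 − 31.6/100 = 0.6840.
Photons absorbed: 0.6840 × 0.003836 = 0.002624 mol.
Product: Φ × n_abs = 0.778 × 0.002624 = 0.002041 mol.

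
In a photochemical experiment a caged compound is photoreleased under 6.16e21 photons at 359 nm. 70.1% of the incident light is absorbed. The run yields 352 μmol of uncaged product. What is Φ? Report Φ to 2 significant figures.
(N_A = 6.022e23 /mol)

Product: 352 μmol = 3.52e-4 mol.
Moles of photons: 6.16e21 / 6.022e23 = 0.01023 mol.
Photons absorbed: 0.701 × 0.01023 = 0.007171 mol.
Φ = 3.52e-4 mol / 0.007171 mol photons = 0.049.

Φ = 0.049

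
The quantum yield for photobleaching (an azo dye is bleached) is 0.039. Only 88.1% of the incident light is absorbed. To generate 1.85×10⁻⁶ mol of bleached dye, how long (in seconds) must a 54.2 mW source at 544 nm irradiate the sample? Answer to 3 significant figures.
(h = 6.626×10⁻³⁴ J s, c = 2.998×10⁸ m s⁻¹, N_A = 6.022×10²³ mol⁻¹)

Photons that must be absorbed: 1.85×10⁻⁶ / 0.039 = 4.744×10⁻⁵ mol.
Incident photons needed: 4.744×10⁻⁵ / 0.881 = 5.385×10⁻⁵ mol.
Photon energy: hc/λ = 3.652×10⁻¹⁹ J; per mole, 2.199×10⁵ J mol⁻¹.
Energy required: 5.385×10⁻⁵ × 2.199×10⁵ = 11.84 J.
Time: 11.84 J / 0.0542 W = 218 s.

t ≈ 218 s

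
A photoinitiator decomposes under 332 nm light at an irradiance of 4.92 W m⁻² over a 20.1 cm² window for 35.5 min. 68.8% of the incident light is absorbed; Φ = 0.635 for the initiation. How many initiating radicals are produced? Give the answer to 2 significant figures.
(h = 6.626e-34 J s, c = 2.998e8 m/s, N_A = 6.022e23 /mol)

1.5e19 initiating radicals

Photon energy at 332 nm: hc/λ = (6.626e-34)(2.998e8)/(332e-9) = 5.983e-19 J.
Energy delivered: (4.92 W m⁻²)(20.1e-4 m²)(2130 s) = 21.06 J.
Photons incident: 21.06 / 5.983e-19 = 3.520e19, i.e. 3.520e19/6.022e23 = 5.845e-5 mol.
Photons absorbed: 0.688 × 5.845e-5 = 4.021e-5 mol.
Product: Φ × n_abs = 0.635 × 4.021e-5 = 2.553e-5 mol.
As a count: 2.553e-5 × 6.022e23 = 1.5e19.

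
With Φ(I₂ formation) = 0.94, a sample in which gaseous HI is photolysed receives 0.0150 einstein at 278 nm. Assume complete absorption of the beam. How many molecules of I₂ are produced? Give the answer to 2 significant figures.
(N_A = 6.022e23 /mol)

8.5e21 molecules

Product: Φ × n_abs = 0.94 × 0.0150 = 0.01410 mol.
As a count: 0.01410 × 6.022e23 = 8.5e21.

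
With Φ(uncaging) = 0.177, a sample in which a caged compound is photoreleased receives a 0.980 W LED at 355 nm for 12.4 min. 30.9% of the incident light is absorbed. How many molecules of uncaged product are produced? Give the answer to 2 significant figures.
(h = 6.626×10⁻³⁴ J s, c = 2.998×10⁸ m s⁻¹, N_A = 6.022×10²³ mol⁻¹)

Photon energy at 355 nm: hc/λ = (6.626×10⁻³⁴)(2.998×10⁸)/(355×10⁻⁹) = 5.596×10⁻¹⁹ J.
Energy delivered: (0.980 W)(744 s) = 729.1 J.
Photons incident: 729.1 / 5.596×10⁻¹⁹ = 1.303×10²¹, i.e. 1.303×10²¹/6.022×10²³ = 0.002164 mol.
Photons absorbed: 0.309 × 0.002164 = 6.687×10⁻⁴ mol.
Product: Φ × n_abs = 0.177 × 6.687×10⁻⁴ = 1.184×10⁻⁴ mol.
As a count: 1.184×10⁻⁴ × 6.022×10²³ = 7.1×10¹⁹.

7.1×10¹⁹ molecules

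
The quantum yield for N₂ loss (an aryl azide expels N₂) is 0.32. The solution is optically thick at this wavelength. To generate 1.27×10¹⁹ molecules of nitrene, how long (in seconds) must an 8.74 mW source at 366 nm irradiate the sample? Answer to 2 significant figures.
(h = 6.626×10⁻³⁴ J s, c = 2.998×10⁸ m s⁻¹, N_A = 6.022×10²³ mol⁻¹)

Product: 1.27×10¹⁹ / 6.022×10²³ = 2.109×10⁻⁵ mol.
Photons that must be absorbed: 2.109×10⁻⁵ / 0.32 = 6.591×10⁻⁵ mol.
Photon energy: hc/λ = 5.428×10⁻¹⁹ J; per mole, 3.269×10⁵ J mol⁻¹.
Energy required: 6.591×10⁻⁵ × 3.269×10⁵ = 21.55 J.
Time: 21.55 J / 0.00874 W = 2500 s.

t ≈ 2500 s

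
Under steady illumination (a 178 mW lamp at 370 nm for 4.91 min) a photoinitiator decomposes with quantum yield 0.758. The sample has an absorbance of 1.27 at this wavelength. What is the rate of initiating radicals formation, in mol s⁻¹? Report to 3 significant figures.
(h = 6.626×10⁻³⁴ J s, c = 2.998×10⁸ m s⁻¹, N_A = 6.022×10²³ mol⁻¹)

3.95×10⁻⁷ mol s⁻¹

Photon energy at 370 nm: hc/λ = (6.626×10⁻³⁴)(2.998×10⁸)/(370×10⁻⁹) = 5.369×10⁻¹⁹ J.
Energy delivered: (178 mW)(294.6 s) = 52.44 J.
Photons incident: 52.44 / 5.369×10⁻¹⁹ = 9.767×10¹⁹, i.e. 9.767×10¹⁹/6.022×10²³ = 1.622×10⁻⁴ mol.
Fraction absorbed: 1 − 10^(−1.27) = 0.9463.
Photons absorbed: 0.9463 × 1.622×10⁻⁴ = 1.535×10⁻⁴ mol.
Product formed: 0.758 × 1.535×10⁻⁴ = 1.164×10⁻⁴ mol.
Rate: 1.164×10⁻⁴ / 294.6 s = 3.95×10⁻⁷ mol s⁻¹.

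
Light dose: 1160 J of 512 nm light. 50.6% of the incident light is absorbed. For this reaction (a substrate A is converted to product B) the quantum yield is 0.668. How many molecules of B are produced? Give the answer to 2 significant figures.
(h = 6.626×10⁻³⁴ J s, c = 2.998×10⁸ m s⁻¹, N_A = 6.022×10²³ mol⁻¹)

1.0×10²¹ molecules

Photon energy at 512 nm: hc/λ = (6.626×10⁻³⁴)(2.998×10⁸)/(512×10⁻⁹) = 3.880×10⁻¹⁹ J.
Photons incident: 1160 / 3.880×10⁻¹⁹ = 2.990×10²¹, i.e. 2.990×10²¹/6.022×10²³ = 0.004965 mol.
Photons absorbed: 0.506 × 0.004965 = 0.002512 mol.
Product: Φ × n_abs = 0.668 × 0.002512 = 0.001678 mol.
As a count: 0.001678 × 6.022×10²³ = 1.0×10²¹.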